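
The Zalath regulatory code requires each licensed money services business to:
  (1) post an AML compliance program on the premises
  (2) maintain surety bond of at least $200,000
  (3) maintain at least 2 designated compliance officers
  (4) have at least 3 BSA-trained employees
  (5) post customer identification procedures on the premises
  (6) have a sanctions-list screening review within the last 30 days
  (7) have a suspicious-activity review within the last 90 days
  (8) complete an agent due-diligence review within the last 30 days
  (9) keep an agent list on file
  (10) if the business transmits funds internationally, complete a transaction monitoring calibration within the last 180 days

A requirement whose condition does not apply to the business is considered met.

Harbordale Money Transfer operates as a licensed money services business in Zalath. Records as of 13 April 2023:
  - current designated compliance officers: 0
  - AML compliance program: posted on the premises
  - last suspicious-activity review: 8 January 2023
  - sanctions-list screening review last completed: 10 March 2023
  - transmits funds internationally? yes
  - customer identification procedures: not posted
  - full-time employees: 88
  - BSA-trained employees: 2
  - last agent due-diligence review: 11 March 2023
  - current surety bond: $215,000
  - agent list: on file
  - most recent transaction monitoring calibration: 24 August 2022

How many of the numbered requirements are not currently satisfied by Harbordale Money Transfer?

1. AML compliance program present → met
2. surety bond $215,000 ≥ $200,000 → met
3. designated compliance officers 0 < 2 → not met
4. BSA-trained employees 2 < 3 → not met
5. customer identification procedures absent → not met
6. sanctions-list screening review 34 days ago vs limit 30 → not met
7. suspicious-activity review 95 days ago vs limit 90 → not met
8. agent due-diligence review 33 days ago vs limit 30 → not met
9. agent list present → met
10. condition 'transmits funds internationally' holds; transaction monitoring calibration 232 days ago vs limit 180 → not met
Not met: 7 of 10

7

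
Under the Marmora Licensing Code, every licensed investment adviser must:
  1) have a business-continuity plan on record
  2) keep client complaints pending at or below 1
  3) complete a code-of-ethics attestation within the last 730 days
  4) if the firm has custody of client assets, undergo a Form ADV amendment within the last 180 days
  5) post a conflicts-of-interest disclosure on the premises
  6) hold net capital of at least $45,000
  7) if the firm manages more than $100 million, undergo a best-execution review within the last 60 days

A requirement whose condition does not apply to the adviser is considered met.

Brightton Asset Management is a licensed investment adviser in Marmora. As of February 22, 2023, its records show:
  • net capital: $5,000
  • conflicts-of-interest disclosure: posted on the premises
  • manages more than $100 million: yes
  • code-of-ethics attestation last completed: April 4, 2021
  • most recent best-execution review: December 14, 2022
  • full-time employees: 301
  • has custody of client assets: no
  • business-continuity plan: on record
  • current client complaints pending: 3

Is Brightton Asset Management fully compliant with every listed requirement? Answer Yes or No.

1. business-continuity plan present → met
2. client complaints pending 3 > 1 → not met
3. code-of-ethics attestation 689 days ago vs limit 730 → met
4. condition 'has custody of client assets' does not hold → requirement n/a → met
5. conflicts-of-interest disclosure present → met
6. net capital $5,000 < $45,000 → not met
7. condition 'manages more than $100 million' holds; best-execution review 70 days ago vs limit 60 → not met
Not met: 2, 6, 7

No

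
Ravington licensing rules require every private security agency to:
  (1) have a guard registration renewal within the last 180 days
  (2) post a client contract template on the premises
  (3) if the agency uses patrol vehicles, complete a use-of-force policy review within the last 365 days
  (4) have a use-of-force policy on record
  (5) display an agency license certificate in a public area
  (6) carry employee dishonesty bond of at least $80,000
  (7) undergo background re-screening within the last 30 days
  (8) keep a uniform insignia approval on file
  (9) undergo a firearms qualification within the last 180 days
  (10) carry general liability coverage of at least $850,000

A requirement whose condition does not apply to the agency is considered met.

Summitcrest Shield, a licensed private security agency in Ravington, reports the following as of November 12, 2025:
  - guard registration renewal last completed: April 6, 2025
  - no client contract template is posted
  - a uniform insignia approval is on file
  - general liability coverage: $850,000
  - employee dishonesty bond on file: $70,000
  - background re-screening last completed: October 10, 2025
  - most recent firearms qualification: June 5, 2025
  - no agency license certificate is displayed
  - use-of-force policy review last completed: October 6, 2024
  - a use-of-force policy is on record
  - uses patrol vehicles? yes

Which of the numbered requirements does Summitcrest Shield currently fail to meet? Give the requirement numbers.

1, 2, 3, 5, 6, 7

1. guard registration renewal 220 days ago vs limit 180 → not met
2. client contract template absent → not met
3. condition 'uses patrol vehicles' holds; use-of-force policy review 402 days ago vs limit 365 → not met
4. use-of-force policy present → met
5. agency license certificate absent → not met
6. employee dishonesty bond $70,000 < $80,000 → not met
7. background re-screening 33 days ago vs limit 30 → not met
8. uniform insignia approval present → met
9. firearms qualification 160 days ago vs limit 180 → met
10. general liability coverage $850,000 ≥ $850,000 → met
Not met: 1, 2, 3, 5, 6, 7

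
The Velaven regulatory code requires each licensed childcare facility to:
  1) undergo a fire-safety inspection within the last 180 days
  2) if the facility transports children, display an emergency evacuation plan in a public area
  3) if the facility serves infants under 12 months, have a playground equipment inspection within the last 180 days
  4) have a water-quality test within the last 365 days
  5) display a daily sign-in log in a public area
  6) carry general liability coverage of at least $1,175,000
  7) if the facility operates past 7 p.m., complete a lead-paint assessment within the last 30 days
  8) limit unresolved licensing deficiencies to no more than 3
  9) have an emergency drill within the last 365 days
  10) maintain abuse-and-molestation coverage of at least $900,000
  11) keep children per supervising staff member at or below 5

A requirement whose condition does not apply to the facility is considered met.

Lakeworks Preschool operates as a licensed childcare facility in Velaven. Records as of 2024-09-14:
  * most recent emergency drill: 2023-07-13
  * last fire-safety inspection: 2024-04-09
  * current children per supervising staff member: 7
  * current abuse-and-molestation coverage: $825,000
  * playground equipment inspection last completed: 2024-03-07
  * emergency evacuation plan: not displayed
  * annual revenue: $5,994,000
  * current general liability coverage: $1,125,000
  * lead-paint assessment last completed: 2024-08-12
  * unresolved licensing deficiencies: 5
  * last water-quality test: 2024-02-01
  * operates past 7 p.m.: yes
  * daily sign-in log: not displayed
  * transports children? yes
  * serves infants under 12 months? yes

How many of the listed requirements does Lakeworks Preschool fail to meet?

1. fire-safety inspection 158 days ago vs limit 180 → met
2. condition 'transports children' holds; emergency evacuation plan absent → not met
3. condition 'serves infants under 12 months' holds; playground equipment inspection 191 days ago vs limit 180 → not met
4. water-quality test 226 days ago vs limit 365 → met
5. daily sign-in log absent → not met
6. general liability coverage $1,125,000 < $1,175,000 → not met
7. condition 'operates past 7 p.m.' holds; lead-paint assessment 33 days ago vs limit 30 → not met
8. unresolved licensing deficiencies 5 > 3 → not met
9. emergency drill 429 days ago vs limit 365 → not met
10. abuse-and-molestation coverage $825,000 < $900,000 → not met
11. children per supervising staff member 7 > 5 → not met
Not met: 9 of 11

9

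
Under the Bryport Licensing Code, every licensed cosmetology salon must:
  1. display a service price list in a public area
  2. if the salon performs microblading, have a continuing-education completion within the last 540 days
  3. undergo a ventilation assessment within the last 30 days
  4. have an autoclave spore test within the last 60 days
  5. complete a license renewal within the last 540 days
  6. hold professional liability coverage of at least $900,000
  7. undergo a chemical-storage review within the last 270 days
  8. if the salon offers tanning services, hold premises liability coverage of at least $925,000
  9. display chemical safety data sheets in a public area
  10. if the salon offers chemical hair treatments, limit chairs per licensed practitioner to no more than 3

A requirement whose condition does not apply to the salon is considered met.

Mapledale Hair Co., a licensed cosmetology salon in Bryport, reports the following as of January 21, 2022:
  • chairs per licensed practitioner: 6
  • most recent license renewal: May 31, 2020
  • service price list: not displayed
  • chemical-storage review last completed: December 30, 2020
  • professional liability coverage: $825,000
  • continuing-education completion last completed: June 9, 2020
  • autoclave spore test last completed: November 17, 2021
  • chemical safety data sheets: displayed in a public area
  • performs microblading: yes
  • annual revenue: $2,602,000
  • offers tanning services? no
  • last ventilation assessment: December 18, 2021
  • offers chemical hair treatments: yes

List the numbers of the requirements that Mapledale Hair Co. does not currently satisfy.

1, 2, 3, 4, 5, 6, 7, 10

1. service price list absent → not met
2. condition 'performs microblading' holds; continuing-education completion 591 days ago vs limit 540 → not met
3. ventilation assessment 34 days ago vs limit 30 → not met
4. autoclave spore test 65 days ago vs limit 60 → not met
5. license renewal 600 days ago vs limit 540 → not met
6. professional liability coverage $825,000 < $900,000 → not met
7. chemical-storage review 387 days ago vs limit 270 → not met
8. condition 'offers tanning services' does not hold → requirement n/a → met
9. chemical safety data sheets present → met
10. condition 'offers chemical hair treatments' holds; chairs per licensed practitioner 6 > 3 → not met
Not met: 1, 2, 3, 4, 5, 6, 7, 10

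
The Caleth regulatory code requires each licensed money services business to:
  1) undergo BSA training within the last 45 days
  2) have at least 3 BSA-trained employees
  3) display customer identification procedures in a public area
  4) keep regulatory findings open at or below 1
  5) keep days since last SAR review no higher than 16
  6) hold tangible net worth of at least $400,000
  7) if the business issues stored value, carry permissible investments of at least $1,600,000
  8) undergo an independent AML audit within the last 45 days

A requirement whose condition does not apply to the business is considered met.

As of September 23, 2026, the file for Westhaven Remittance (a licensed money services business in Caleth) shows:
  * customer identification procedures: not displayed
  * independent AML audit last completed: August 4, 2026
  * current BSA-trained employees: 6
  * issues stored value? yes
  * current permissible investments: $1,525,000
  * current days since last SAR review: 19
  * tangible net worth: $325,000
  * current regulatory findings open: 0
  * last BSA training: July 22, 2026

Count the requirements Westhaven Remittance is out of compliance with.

6

1. BSA training 63 days ago vs limit 45 → not met
2. BSA-trained employees 6 ≥ 3 → met
3. customer identification procedures absent → not met
4. regulatory findings open 0 ≤ 1 → met
5. days since last SAR review 19 > 16 → not met
6. tangible net worth $325,000 < $400,000 → not met
7. condition 'issues stored value' holds; permissible investments $1,525,000 < $1,600,000 → not met
8. independent AML audit 50 days ago vs limit 45 → not met
Not met: 6 of 8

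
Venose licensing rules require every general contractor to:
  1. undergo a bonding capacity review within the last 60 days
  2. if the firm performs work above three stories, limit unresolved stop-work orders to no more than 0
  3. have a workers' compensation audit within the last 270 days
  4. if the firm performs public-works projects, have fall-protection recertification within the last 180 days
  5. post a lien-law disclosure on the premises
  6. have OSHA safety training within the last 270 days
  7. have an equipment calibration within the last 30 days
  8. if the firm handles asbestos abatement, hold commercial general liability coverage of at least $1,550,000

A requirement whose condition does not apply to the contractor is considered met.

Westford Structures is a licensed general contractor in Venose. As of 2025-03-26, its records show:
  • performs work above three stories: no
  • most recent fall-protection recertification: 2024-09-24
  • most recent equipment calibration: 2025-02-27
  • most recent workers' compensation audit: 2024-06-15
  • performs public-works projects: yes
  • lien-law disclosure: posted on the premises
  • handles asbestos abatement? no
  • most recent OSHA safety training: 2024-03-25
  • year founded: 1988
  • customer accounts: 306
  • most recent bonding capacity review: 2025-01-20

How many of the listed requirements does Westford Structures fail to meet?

4

1. bonding capacity review 65 days ago vs limit 60 → not met
2. condition 'performs work above three stories' does not hold → requirement n/a → met
3. workers' compensation audit 284 days ago vs limit 270 → not met
4. condition 'performs public-works projects' holds; fall-protection recertification 183 days ago vs limit 180 → not met
5. lien-law disclosure present → met
6. OSHA safety training 366 days ago vs limit 270 → not met
7. equipment calibration 27 days ago vs limit 30 → met
8. condition 'handles asbestos abatement' does not hold → requirement n/a → met
Not met: 4 of 8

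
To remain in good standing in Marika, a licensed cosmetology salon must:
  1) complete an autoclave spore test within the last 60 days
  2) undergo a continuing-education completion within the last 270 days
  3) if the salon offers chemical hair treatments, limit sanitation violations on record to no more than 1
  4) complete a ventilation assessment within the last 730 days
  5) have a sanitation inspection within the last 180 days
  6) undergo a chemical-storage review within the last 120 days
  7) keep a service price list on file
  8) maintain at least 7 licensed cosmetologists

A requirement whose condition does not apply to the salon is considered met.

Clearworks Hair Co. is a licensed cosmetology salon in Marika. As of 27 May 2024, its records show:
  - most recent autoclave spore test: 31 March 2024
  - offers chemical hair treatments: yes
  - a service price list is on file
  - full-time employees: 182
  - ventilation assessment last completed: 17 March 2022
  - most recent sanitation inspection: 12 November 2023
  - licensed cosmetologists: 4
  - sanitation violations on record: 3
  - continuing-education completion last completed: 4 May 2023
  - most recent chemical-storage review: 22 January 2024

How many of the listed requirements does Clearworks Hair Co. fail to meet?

1. autoclave spore test 57 days ago vs limit 60 → met
2. continuing-education completion 389 days ago vs limit 270 → not met
3. condition 'offers chemical hair treatments' holds; sanitation violations on record 3 > 1 → not met
4. ventilation assessment 802 days ago vs limit 730 → not met
5. sanitation inspection 197 days ago vs limit 180 → not met
6. chemical-storage review 126 days ago vs limit 120 → not met
7. service price list present → met
8. licensed cosmetologists 4 < 7 → not met
Not met: 6 of 8

6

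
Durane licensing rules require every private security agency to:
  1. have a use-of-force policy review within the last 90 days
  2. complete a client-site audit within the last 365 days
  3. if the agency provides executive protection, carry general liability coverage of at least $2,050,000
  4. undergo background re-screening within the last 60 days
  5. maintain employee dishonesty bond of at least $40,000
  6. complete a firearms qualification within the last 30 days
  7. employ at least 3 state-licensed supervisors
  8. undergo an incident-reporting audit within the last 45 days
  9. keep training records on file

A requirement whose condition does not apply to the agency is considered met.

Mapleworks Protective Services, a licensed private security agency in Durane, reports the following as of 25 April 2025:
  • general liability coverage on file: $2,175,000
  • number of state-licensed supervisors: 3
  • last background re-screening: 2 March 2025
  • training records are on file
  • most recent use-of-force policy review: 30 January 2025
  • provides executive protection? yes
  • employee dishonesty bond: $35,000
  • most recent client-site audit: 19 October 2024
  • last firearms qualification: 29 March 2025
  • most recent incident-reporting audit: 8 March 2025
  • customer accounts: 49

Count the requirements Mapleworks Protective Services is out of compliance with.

1. use-of-force policy review 85 days ago vs limit 90 → met
2. client-site audit 188 days ago vs limit 365 → met
3. condition 'provides executive protection' holds; general liability coverage $2,175,000 ≥ $2,050,000 → met
4. background re-screening 54 days ago vs limit 60 → met
5. employee dishonesty bond $35,000 < $40,000 → not met
6. firearms qualification 27 days ago vs limit 30 → met
7. state-licensed supervisors 3 ≥ 3 → met
8. incident-reporting audit 48 days ago vs limit 45 → not met
9. training records present → met
Not met: 2 of 9

2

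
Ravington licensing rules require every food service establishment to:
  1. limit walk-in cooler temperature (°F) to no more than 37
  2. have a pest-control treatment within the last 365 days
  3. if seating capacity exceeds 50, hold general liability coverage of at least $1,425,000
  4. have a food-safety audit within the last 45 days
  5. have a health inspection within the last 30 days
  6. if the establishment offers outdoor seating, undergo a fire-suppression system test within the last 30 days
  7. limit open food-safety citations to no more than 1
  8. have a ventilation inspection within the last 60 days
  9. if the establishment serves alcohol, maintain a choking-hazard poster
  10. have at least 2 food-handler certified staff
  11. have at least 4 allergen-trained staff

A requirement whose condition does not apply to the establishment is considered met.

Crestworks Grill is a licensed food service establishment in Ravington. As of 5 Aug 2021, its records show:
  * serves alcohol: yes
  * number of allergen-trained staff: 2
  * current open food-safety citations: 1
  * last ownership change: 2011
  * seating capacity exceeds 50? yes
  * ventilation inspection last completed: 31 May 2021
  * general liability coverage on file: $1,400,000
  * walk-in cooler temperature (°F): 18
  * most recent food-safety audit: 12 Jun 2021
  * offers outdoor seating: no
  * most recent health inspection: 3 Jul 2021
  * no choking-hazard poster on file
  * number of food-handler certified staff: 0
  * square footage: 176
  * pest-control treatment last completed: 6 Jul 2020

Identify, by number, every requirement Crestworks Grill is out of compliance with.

1. walk-in cooler temperature (°F) 18 ≤ 37 → met
2. pest-control treatment 395 days ago vs limit 365 → not met
3. condition 'seating capacity exceeds 50' holds; general liability coverage $1,400,000 < $1,425,000 → not met
4. food-safety audit 54 days ago vs limit 45 → not met
5. health inspection 33 days ago vs limit 30 → not met
6. condition 'offers outdoor seating' does not hold → requirement n/a → met
7. open food-safety citations 1 ≤ 1 → met
8. ventilation inspection 66 days ago vs limit 60 → not met
9. condition 'serves alcohol' holds; choking-hazard poster absent → not met
10. food-handler certified staff 0 < 2 → not met
11. allergen-trained staff 2 < 4 → not met
Not met: 2, 3, 4, 5, 8, 9, 10, 11

2, 3, 4, 5, 8, 9, 10, 11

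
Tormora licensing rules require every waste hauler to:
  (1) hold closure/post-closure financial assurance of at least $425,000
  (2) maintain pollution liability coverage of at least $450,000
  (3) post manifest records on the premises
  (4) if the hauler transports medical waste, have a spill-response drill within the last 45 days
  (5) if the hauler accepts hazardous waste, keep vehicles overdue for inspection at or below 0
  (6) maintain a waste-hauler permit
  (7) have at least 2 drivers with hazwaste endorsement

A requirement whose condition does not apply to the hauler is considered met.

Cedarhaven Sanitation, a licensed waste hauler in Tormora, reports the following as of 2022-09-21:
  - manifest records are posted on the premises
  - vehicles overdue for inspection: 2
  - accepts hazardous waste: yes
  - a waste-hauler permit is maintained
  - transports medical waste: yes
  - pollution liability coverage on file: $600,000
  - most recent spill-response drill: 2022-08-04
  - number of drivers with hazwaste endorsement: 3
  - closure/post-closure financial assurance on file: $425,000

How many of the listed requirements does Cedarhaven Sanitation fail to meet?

2

1. closure/post-closure financial assurance $425,000 ≥ $425,000 → met
2. pollution liability coverage $600,000 ≥ $450,000 → met
3. manifest records present → met
4. condition 'transports medical waste' holds; spill-response drill 48 days ago vs limit 45 → not met
5. condition 'accepts hazardous waste' holds; vehicles overdue for inspection 2 > 0 → not met
6. waste-hauler permit present → met
7. drivers with hazwaste endorsement 3 ≥ 2 → met
Not met: 2 of 7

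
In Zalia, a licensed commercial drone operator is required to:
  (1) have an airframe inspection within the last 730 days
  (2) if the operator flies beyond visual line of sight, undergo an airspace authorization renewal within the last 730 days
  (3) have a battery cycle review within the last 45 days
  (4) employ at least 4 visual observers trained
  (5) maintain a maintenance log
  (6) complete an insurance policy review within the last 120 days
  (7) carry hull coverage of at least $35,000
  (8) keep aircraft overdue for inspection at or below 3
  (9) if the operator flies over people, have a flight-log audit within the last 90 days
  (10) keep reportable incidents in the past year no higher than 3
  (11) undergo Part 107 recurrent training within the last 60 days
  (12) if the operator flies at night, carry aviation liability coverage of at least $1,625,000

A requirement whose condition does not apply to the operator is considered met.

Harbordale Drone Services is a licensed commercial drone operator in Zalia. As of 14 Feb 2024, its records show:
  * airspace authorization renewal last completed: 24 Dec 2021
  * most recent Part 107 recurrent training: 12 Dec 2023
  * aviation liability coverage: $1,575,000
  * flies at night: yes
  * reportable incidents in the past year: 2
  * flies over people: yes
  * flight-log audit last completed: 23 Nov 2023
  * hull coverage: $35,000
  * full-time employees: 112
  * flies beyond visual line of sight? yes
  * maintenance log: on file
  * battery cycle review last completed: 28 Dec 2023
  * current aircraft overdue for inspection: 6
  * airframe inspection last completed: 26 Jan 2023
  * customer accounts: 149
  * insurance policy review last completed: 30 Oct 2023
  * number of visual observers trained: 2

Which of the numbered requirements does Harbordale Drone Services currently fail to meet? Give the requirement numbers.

2, 3, 4, 8, 11, 12

1. airframe inspection 384 days ago vs limit 730 → met
2. condition 'flies beyond visual line of sight' holds; airspace authorization renewal 782 days ago vs limit 730 → not met
3. battery cycle review 48 days ago vs limit 45 → not met
4. visual observers trained 2 < 4 → not met
5. maintenance log present → met
6. insurance policy review 107 days ago vs limit 120 → met
7. hull coverage $35,000 ≥ $35,000 → met
8. aircraft overdue for inspection 6 > 3 → not met
9. condition 'flies over people' holds; flight-log audit 83 days ago vs limit 90 → met
10. reportable incidents in the past year 2 ≤ 3 → met
11. Part 107 recurrent training 64 days ago vs limit 60 → not met
12. condition 'flies at night' holds; aviation liability coverage $1,575,000 < $1,625,000 → not met
Not met: 2, 3, 4, 8, 11, 12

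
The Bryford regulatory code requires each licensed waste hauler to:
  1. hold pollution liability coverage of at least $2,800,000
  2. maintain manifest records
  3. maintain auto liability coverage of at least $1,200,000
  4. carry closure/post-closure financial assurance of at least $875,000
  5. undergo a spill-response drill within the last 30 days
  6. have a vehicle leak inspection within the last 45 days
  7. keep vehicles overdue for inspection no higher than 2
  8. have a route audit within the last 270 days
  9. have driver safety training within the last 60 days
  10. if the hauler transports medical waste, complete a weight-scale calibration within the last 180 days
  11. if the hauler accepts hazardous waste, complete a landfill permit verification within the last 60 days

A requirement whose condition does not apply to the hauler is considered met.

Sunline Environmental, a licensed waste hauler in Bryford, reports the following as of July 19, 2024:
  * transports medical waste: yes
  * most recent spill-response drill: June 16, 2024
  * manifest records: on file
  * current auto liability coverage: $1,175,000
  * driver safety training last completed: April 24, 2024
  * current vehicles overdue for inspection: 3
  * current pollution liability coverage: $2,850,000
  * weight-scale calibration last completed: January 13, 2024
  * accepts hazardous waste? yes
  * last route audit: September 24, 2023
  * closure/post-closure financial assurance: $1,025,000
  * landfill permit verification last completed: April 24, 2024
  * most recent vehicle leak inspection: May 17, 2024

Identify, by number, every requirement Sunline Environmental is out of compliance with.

1. pollution liability coverage $2,850,000 ≥ $2,800,000 → met
2. manifest records present → met
3. auto liability coverage $1,175,000 < $1,200,000 → not met
4. closure/post-closure financial assurance $1,025,000 ≥ $875,000 → met
5. spill-response drill 33 days ago vs limit 30 → not met
6. vehicle leak inspection 63 days ago vs limit 45 → not met
7. vehicles overdue for inspection 3 > 2 → not met
8. route audit 299 days ago vs limit 270 → not met
9. driver safety training 86 days ago vs limit 60 → not met
10. condition 'transports medical waste' holds; weight-scale calibration 188 days ago vs limit 180 → not met
11. condition 'accepts hazardous waste' holds; landfill permit verification 86 days ago vs limit 60 → not met
Not met: 3, 5, 6, 7, 8, 9, 10, 11

3, 5, 6, 7, 8, 9, 10, 11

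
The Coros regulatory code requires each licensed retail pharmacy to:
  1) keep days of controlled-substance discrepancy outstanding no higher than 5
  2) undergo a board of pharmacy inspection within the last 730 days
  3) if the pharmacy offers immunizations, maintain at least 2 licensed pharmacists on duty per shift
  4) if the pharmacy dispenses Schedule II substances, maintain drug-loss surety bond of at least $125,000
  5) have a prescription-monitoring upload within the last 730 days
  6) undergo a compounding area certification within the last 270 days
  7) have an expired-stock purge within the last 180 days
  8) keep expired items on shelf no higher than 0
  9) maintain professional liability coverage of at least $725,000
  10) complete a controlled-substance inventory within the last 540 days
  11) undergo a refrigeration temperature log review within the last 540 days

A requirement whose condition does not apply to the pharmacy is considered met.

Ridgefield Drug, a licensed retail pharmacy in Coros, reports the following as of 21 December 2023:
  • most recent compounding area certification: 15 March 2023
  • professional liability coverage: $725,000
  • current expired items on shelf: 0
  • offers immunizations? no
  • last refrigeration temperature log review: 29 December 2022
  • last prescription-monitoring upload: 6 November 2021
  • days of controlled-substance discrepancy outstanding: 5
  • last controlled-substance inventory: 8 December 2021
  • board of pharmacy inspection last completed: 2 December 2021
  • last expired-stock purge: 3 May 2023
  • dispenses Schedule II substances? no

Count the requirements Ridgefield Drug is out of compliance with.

5

1. days of controlled-substance discrepancy outstanding 5 ≤ 5 → met
2. board of pharmacy inspection 749 days ago vs limit 730 → not met
3. condition 'offers immunizations' does not hold → requirement n/a → met
4. condition 'dispenses Schedule II substances' does not hold → requirement n/a → met
5. prescription-monitoring upload 775 days ago vs limit 730 → not met
6. compounding area certification 281 days ago vs limit 270 → not met
7. expired-stock purge 232 days ago vs limit 180 → not met
8. expired items on shelf 0 ≤ 0 → met
9. professional liability coverage $725,000 ≥ $725,000 → met
10. controlled-substance inventory 743 days ago vs limit 540 → not met
11. refrigeration temperature log review 357 days ago vs limit 540 → met
Not met: 5 of 11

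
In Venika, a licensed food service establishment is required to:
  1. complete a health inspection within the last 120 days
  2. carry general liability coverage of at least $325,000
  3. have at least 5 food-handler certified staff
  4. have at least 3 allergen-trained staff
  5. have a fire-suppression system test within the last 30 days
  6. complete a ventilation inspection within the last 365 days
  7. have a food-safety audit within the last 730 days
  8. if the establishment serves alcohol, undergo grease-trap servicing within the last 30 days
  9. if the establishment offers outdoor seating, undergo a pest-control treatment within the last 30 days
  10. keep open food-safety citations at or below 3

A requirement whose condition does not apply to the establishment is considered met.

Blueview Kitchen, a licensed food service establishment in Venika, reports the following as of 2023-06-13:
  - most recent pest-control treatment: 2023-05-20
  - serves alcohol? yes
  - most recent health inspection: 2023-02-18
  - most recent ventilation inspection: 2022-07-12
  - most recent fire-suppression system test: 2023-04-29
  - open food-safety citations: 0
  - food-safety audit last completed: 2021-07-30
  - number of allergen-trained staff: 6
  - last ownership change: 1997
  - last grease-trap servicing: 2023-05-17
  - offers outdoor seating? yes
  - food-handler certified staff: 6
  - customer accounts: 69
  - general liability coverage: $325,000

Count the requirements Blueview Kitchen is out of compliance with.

1

1. health inspection 115 days ago vs limit 120 → met
2. general liability coverage $325,000 ≥ $325,000 → met
3. food-handler certified staff 6 ≥ 5 → met
4. allergen-trained staff 6 ≥ 3 → met
5. fire-suppression system test 45 days ago vs limit 30 → not met
6. ventilation inspection 336 days ago vs limit 365 → met
7. food-safety audit 683 days ago vs limit 730 → met
8. condition 'serves alcohol' holds; grease-trap servicing 27 days ago vs limit 30 → met
9. condition 'offers outdoor seating' holds; pest-control treatment 24 days ago vs limit 30 → met
10. open food-safety citations 0 ≤ 3 → met
Not met: 1 of 10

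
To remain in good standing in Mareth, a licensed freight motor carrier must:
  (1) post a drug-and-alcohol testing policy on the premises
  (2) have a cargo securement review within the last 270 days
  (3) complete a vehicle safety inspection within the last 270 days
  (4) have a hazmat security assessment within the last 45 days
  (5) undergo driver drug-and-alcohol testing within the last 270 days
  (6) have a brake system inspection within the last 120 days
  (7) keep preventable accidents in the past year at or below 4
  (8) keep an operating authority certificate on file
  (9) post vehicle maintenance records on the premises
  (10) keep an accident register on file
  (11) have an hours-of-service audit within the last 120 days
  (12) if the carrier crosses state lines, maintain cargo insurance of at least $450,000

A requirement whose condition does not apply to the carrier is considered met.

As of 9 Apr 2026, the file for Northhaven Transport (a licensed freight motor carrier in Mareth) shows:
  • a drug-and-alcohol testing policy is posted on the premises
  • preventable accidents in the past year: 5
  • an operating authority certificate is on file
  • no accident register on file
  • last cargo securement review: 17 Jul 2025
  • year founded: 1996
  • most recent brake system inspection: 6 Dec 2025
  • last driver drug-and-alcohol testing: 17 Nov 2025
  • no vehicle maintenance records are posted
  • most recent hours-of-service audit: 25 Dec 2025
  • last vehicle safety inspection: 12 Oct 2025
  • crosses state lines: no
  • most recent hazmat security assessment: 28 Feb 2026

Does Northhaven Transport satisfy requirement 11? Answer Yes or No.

Yes

11. hours-of-service audit 105 days ago vs limit 120 → met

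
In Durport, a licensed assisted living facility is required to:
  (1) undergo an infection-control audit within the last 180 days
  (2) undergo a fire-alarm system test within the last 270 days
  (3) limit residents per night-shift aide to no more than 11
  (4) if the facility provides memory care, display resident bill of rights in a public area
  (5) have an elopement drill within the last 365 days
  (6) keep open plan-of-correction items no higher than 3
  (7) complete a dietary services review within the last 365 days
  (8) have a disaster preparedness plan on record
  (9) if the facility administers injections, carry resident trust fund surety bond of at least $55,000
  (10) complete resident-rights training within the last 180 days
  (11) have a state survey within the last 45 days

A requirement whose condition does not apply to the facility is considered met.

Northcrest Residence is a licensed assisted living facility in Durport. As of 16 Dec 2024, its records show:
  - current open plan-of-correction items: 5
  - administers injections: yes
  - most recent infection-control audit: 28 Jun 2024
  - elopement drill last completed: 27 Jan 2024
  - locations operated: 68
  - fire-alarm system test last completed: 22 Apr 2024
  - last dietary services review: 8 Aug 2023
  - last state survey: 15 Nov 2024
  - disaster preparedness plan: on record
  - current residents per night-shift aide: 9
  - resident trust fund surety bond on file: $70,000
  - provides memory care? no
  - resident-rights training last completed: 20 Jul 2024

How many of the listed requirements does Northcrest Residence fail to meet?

1. infection-control audit 171 days ago vs limit 180 → met
2. fire-alarm system test 238 days ago vs limit 270 → met
3. residents per night-shift aide 9 ≤ 11 → met
4. condition 'provides memory care' does not hold → requirement n/a → met
5. elopement drill 324 days ago vs limit 365 → met
6. open plan-of-correction items 5 > 3 → not met
7. dietary services review 496 days ago vs limit 365 → not met
8. disaster preparedness plan present → met
9. condition 'administers injections' holds; resident trust fund surety bond $70,000 ≥ $55,000 → met
10. resident-rights training 149 days ago vs limit 180 → met
11. state survey 31 days ago vs limit 45 → met
Not met: 2 of 11

2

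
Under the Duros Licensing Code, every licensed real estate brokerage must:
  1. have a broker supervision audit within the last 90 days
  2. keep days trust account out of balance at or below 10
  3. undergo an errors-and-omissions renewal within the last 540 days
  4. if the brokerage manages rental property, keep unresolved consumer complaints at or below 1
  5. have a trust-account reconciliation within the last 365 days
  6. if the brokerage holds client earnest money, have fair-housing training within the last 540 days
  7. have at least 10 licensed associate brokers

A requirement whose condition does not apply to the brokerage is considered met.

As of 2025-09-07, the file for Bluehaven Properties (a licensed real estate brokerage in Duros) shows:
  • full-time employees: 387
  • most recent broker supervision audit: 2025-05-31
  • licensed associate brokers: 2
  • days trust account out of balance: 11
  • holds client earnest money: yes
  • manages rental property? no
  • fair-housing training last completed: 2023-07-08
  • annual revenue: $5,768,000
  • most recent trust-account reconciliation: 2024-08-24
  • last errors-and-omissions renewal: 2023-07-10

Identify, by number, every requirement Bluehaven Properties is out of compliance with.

1, 2, 3, 5, 6, 7

1. broker supervision audit 99 days ago vs limit 90 → not met
2. days trust account out of balance 11 > 10 → not met
3. errors-and-omissions renewal 790 days ago vs limit 540 → not met
4. condition 'manages rental property' does not hold → requirement n/a → met
5. trust-account reconciliation 379 days ago vs limit 365 → not met
6. condition 'holds client earnest money' holds; fair-housing training 792 days ago vs limit 540 → not met
7. licensed associate brokers 2 < 10 → not met
Not met: 1, 2, 3, 5, 6, 7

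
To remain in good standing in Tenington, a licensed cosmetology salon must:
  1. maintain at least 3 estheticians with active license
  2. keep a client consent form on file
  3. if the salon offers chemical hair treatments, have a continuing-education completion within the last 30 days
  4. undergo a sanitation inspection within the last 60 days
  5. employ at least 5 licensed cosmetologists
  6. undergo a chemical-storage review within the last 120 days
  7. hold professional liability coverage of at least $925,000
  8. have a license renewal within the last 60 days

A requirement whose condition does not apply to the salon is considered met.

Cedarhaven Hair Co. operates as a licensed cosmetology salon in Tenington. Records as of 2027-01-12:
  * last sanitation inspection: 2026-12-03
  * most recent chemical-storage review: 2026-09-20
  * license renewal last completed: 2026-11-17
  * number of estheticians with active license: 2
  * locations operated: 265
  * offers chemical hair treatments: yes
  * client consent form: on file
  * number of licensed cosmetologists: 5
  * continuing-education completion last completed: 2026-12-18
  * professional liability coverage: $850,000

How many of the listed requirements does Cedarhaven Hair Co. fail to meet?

2

1. estheticians with active license 2 < 3 → not met
2. client consent form present → met
3. condition 'offers chemical hair treatments' holds; continuing-education completion 25 days ago vs limit 30 → met
4. sanitation inspection 40 days ago vs limit 60 → met
5. licensed cosmetologists 5 ≥ 5 → met
6. chemical-storage review 114 days ago vs limit 120 → met
7. professional liability coverage $850,000 < $925,000 → not met
8. license renewal 56 days ago vs limit 60 → met
Not met: 2 of 8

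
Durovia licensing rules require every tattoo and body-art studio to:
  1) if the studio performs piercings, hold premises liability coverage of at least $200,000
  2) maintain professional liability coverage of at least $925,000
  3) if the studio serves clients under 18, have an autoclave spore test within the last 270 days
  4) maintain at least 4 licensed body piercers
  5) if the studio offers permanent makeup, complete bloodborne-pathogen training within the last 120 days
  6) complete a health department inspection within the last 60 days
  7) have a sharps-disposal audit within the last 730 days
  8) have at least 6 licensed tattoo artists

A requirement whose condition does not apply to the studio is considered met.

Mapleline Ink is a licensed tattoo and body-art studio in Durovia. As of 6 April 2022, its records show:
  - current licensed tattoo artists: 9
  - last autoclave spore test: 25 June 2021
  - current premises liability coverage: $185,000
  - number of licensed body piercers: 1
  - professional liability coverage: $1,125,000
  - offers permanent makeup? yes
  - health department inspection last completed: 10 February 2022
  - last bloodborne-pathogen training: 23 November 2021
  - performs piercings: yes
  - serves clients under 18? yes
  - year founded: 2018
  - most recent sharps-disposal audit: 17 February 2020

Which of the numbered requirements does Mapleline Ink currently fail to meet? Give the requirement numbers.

1, 3, 4, 5, 7

1. condition 'performs piercings' holds; premises liability coverage $185,000 < $200,000 → not met
2. professional liability coverage $1,125,000 ≥ $925,000 → met
3. condition 'serves clients under 18' holds; autoclave spore test 285 days ago vs limit 270 → not met
4. licensed body piercers 1 < 4 → not met
5. condition 'offers permanent makeup' holds; bloodborne-pathogen training 134 days ago vs limit 120 → not met
6. health department inspection 55 days ago vs limit 60 → met
7. sharps-disposal audit 779 days ago vs limit 730 → not met
8. licensed tattoo artists 9 ≥ 6 → met
Not met: 1, 3, 4, 5, 7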